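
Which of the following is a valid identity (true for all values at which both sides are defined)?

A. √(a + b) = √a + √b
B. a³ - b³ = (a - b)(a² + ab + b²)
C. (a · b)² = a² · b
A: fails at (3, 5) — LHS = 2·√(2) ≈ 2.828, RHS = √(3) + √(5) ≈ 3.968.
B: holds — e.g. at (4, 4), both sides equal 0.
C: fails at (4, 5) — LHS = 400, RHS = 80.

Answer: B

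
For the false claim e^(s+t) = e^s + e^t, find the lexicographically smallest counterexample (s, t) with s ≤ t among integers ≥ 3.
(s, t) = (3, 3)

Substituting (3, 3) into the claim:
LHS = e^(3+3) = e^6 ≈ 403.4
RHS = e^3 + e^3 = 2·e^3 ≈ 40.17

Since LHS ≠ RHS, this pair disproves the claim, and no lexicographically smaller pair (s ≤ t, integers ≥ 3) does.

For instance (6, 8) is also a counterexample (LHS = e^14 ≈ 1202604.3, RHS = e^6 + e^8 ≈ 3384), but it's lexicographically larger.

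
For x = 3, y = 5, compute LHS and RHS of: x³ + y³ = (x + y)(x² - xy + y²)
LHS = 3³ + 5³ = 152
RHS = (3 + 5)(3² - 3·5 + 5²) = 152

LHS = RHS: the two sides agree.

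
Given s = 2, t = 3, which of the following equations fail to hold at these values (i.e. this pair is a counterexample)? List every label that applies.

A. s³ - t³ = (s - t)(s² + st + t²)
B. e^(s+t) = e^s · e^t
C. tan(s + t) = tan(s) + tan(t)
Evaluating each claim at the given values:
A. LHS = -19, RHS = -19 → holds here (LHS = RHS)
B. LHS = e^5 ≈ 148.4, RHS = e^5 ≈ 148.4 → holds here (LHS = RHS)
C. LHS = tan(5) ≈ -3.381, RHS = tan(2) + tan(3) ≈ -2.328 → fails here (LHS ≠ RHS)

Answer: C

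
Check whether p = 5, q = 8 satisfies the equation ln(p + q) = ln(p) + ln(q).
Substituting p = 5, q = 8:

LHS = ln(5 + 8) = ln(13) ≈ 2.565
RHS = ln(5) + ln(8) ≈ 3.689

LHS ≠ RHS, so the equation does not hold at this point.

Answer: Fails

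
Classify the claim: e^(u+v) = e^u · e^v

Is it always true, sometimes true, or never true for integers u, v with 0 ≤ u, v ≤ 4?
Always true

The identity holds for every pair in the range. For instance at (u, v) = (1, 0): both sides equal e ≈ 2.718.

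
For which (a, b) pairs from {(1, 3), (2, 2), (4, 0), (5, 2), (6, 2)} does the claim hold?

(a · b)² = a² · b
(4, 0)

Testing each pair:
(1, 3): LHS = 9, RHS = 3 → fails
(2, 2): LHS = 16, RHS = 8 → fails
(4, 0): LHS = 0, RHS = 0 → holds
(5, 2): LHS = 100, RHS = 50 → fails
(6, 2): LHS = 144, RHS = 72 → fails

1 of 5 pairs satisfies the claim.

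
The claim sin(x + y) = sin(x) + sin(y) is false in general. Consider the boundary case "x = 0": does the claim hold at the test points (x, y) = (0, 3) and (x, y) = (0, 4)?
Yes, holds at both test points

At (0, 3): LHS = sin(3) ≈ 0.1411, RHS = sin(3) ≈ 0.1411 → equal
At (0, 4): LHS = sin(4) ≈ -0.7568, RHS = sin(4) ≈ -0.7568 → equal

So the claim does hold at both of these boundary points, even though it is not an identity.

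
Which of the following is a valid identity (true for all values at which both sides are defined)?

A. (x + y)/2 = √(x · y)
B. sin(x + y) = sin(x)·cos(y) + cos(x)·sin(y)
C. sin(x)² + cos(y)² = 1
A: fails at (1, 5) — LHS = 3, RHS = √(5) ≈ 2.236.
B: holds — e.g. at (2, 3), both sides equal sin(5) ≈ -0.9589.
C: fails at (4, 6) — LHS = sin(4)² + cos(6)² ≈ 1.495, RHS = 1.

Answer: B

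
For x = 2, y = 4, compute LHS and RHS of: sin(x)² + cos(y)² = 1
LHS = sin(2)² + cos(4)² ≈ 1.254
RHS = 1

LHS ≠ RHS (they differ by about 0.2541), so the equation does not hold here.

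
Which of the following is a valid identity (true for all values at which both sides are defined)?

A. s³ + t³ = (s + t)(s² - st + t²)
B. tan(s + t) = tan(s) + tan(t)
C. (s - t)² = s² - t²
A

A: holds — e.g. at (3, 4), both sides equal 91.
B: fails at (1, 4) — LHS = tan(5) ≈ -3.381, RHS = tan(4) + tan(1) ≈ 2.715.
C: fails at (0, 1) — LHS = 1, RHS = -1.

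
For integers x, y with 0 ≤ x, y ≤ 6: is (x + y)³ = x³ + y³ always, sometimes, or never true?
It holds at (x, y) = (0, 5) (both sides equal 125), but fails at (x, y) = (5, 4) (LHS = 729, RHS = 189).

Answer: Sometimes true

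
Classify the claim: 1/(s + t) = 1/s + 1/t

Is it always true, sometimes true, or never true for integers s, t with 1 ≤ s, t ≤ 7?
Never true

The claim fails for every pair in the range. For instance at (s, t) = (4, 6): LHS = 1/10, RHS = 5/12.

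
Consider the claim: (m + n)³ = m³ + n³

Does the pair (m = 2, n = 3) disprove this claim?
Yes

Substituting m = 2, n = 3:
LHS = (2 + 3)³ = 125
RHS = 2³ + 3³ = 35

Since LHS ≠ RHS, this pair disproves the claim.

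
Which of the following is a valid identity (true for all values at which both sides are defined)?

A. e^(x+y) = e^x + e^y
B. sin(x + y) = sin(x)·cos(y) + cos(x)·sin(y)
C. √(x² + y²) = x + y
B

A: fails at (4, 6) — LHS = e^10 ≈ 22026.5, RHS = e^4 + e^6 ≈ 458.
B: holds — e.g. at (6, 7), both sides equal sin(13) ≈ 0.4202.
C: fails at (2, 5) — LHS = √(29) ≈ 5.385, RHS = 7.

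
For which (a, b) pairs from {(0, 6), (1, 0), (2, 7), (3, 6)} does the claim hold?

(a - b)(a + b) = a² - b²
All pairs

Testing each pair:
(0, 6): LHS = -36, RHS = -36 → holds
(1, 0): LHS = 1, RHS = 1 → holds
(2, 7): LHS = -45, RHS = -45 → holds
(3, 6): LHS = -27, RHS = -27 → holds

Every pair satisfies the claim.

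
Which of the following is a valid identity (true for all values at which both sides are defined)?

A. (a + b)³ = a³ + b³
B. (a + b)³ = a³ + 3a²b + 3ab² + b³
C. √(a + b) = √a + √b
A: fails at (3, 5) — LHS = 512, RHS = 152.
B: holds — e.g. at (5, 5), both sides equal 1000.
C: fails at (2, 7) — LHS = 3, RHS = √(2) + √(7) ≈ 4.06.

Answer: B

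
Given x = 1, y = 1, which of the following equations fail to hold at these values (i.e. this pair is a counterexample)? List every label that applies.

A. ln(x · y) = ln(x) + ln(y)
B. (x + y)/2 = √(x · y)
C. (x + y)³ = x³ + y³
Evaluating each claim at the given values:
A. LHS = 0, RHS = 0 → holds here (LHS = RHS)
B. LHS = 1, RHS = 1 → holds here (LHS = RHS)
C. LHS = 8, RHS = 2 → fails here (LHS ≠ RHS)

Answer: C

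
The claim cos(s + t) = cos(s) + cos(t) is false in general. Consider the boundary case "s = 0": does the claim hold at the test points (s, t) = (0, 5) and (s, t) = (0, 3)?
No, fails at both test points

At (0, 5): LHS = cos(5) ≈ 0.2837 ≠ RHS = cos(5) + 1 ≈ 1.284
At (0, 3): LHS = cos(3) ≈ -0.99 ≠ RHS = cos(3) + 1 ≈ 0.01001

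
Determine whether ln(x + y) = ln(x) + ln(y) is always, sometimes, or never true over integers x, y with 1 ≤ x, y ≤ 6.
It holds at (x, y) = (2, 2) (both sides equal ln(4) ≈ 1.386), but fails at (x, y) = (2, 4) (LHS = ln(6) ≈ 1.792, RHS = ln(2) + ln(4) ≈ 2.079).

Answer: Sometimes true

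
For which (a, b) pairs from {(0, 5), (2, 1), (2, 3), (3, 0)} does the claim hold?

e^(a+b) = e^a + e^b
Testing each pair:
(0, 5): LHS = e^5 ≈ 148.4, RHS = 1 + e^5 ≈ 149.4 → fails
(2, 1): LHS = e^3 ≈ 20.09, RHS = e + e^2 ≈ 10.11 → fails
(2, 3): LHS = e^5 ≈ 148.4, RHS = e^2 + e^3 ≈ 27.47 → fails
(3, 0): LHS = e^3 ≈ 20.09, RHS = 1 + e^3 ≈ 21.09 → fails

No pair satisfies the claim.

Answer: None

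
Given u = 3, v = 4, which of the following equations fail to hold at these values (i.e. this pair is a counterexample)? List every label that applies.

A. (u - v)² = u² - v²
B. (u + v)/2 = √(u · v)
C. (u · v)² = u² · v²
Evaluating each claim at the given values:
A. LHS = 1, RHS = -7 → fails here (LHS ≠ RHS)
B. LHS = 7/2, RHS = 2·√(3) ≈ 3.464 → fails here (LHS ≠ RHS)
C. LHS = 144, RHS = 144 → holds here (LHS = RHS)

Answer: A, B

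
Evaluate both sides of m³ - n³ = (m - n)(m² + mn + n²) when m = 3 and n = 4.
LHS = 3³ - 4³ = -37
RHS = (3 - 4)(3² + 3·4 + 4²) = -37

LHS = RHS: the two sides agree.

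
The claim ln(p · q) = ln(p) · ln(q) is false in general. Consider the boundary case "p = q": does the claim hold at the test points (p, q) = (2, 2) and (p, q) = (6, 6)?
No, fails at both test points

At (2, 2): LHS = ln(4) ≈ 1.386 ≠ RHS = ln(2)² ≈ 0.4805
At (6, 6): LHS = ln(36) ≈ 3.584 ≠ RHS = ln(6)² ≈ 3.21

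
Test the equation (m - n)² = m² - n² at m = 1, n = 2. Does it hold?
Substituting m = 1, n = 2:

LHS = (1 - 2)² = 1
RHS = 1² - 2² = -3

LHS ≠ RHS, so the equation does not hold at this point.

Answer: Fails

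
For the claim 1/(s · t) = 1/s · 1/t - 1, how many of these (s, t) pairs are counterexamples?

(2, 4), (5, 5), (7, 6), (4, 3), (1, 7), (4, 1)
6

Testing each pair:
(2, 4): LHS = 1/8, RHS = -7/8 → counterexample
(5, 5): LHS = 1/25, RHS = -24/25 → counterexample
(7, 6): LHS = 1/42, RHS = -41/42 → counterexample
(4, 3): LHS = 1/12, RHS = -11/12 → counterexample
(1, 7): LHS = 1/7, RHS = -6/7 → counterexample
(4, 1): LHS = 1/4, RHS = -3/4 → counterexample

That makes 6 counterexamples.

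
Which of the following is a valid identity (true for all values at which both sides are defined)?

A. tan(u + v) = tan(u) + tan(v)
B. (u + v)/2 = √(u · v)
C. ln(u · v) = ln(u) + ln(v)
C

A: fails at (2, 2) — LHS = tan(4) ≈ 1.158, RHS = 2·tan(2) ≈ -4.37.
B: fails at (2, 4) — LHS = 3, RHS = 2·√(2) ≈ 2.828.
C: holds — e.g. at (5, 5), both sides equal ln(25) ≈ 3.219.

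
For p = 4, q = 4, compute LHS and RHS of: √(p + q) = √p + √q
LHS = √(4 + 4) = 2·√(2) ≈ 2.828
RHS = √4 + √4 = 4

LHS ≠ RHS (they differ by about 1.172), so the equation does not hold here.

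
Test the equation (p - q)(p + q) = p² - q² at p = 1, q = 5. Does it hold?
Holds

Substituting p = 1, q = 5:

LHS = (1 - 5)(1 + 5) = -24
RHS = 1² - 5² = -24

LHS = RHS, so the equation holds at this point.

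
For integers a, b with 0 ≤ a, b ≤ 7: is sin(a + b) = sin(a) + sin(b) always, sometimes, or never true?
It holds at (a, b) = (6, 0) (both sides equal sin(6) ≈ -0.2794), but fails at (a, b) = (2, 1) (LHS = sin(3) ≈ 0.1411, RHS = sin(1) + sin(2) ≈ 1.751).

Answer: Sometimes true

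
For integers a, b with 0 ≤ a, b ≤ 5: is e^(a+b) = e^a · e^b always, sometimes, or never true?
Always true

The identity holds for every pair in the range. For instance at (a, b) = (1, 2): both sides equal e^3 ≈ 20.09.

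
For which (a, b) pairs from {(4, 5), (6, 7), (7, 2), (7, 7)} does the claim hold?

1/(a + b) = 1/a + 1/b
Testing each pair:
(4, 5): LHS = 1/9, RHS = 9/20 → fails
(6, 7): LHS = 1/13, RHS = 13/42 → fails
(7, 2): LHS = 1/9, RHS = 9/14 → fails
(7, 7): LHS = 1/14, RHS = 2/7 → fails

No pair satisfies the claim.

Answer: None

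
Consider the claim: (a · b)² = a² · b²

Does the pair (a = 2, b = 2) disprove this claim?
No

Substituting a = 2, b = 2:
LHS = (2 · 2)² = 16
RHS = 2² · 2² = 16

The sides agree, so this pair does not disprove the claim.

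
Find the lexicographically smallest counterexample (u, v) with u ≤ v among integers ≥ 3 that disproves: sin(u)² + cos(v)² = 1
(u, v) = (3, 4)

Substituting (3, 4) into the claim:
LHS = sin(3)² + cos(4)² ≈ 0.4472
RHS = 1

Since LHS ≠ RHS, this pair disproves the claim, and no lexicographically smaller pair (u ≤ v, integers ≥ 3) does.

For instance (9, 10) is also a counterexample (LHS = sin(9)² + cos(10)² ≈ 0.8739, RHS = 1), but it's lexicographically larger.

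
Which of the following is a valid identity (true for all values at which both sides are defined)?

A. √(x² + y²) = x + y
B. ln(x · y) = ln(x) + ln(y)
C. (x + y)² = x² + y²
B

A: fails at (2, 4) — LHS = 2·√(5) ≈ 4.472, RHS = 6.
B: holds — e.g. at (4, 4), both sides equal ln(16) ≈ 2.773.
C: fails at (5, 8) — LHS = 169, RHS = 89.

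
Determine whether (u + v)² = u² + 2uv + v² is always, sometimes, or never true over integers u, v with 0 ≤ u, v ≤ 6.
Always true

The identity holds for every pair in the range. For instance at (u, v) = (1, 0): both sides equal 1.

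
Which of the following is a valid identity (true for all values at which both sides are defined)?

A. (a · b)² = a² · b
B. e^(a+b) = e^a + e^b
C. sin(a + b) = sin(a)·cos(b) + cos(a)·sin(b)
C

A: fails at (2, 7) — LHS = 196, RHS = 28.
B: fails at (5, 8) — LHS = e^13 ≈ 442413.4, RHS = e^5 + e^8 ≈ 3129.
C: holds — e.g. at (1, 2), both sides equal sin(3) ≈ 0.1411.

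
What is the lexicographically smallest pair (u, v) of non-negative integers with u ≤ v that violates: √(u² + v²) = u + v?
At (0, 1): both sides equal 1, so it holds there.

Substituting (1, 1) into the claim:
LHS = √(1² + 1²) = √(2) ≈ 1.414
RHS = 1 + 1 = 2

Since LHS ≠ RHS, this pair disproves the claim, and no lexicographically smaller pair (u ≤ v, non-negative integers) does.

For instance (6, 7) is also a counterexample (LHS = √(85) ≈ 9.22, RHS = 13), but it's lexicographically larger.

Answer: (u, v) = (1, 1)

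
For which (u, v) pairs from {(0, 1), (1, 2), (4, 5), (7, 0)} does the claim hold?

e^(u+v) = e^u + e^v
Testing each pair:
(0, 1): LHS = e ≈ 2.718, RHS = 1 + e ≈ 3.718 → fails
(1, 2): LHS = e^3 ≈ 20.09, RHS = e + e^2 ≈ 10.11 → fails
(4, 5): LHS = e^9 ≈ 8103, RHS = e^4 + e^5 ≈ 203 → fails
(7, 0): LHS = e^7 ≈ 1097, RHS = 1 + e^7 ≈ 1098 → fails

No pair satisfies the claim.

Answer: None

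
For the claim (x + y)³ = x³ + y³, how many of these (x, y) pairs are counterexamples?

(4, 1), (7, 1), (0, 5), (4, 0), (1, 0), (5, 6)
Testing each pair:
(4, 1): LHS = 125, RHS = 65 → counterexample
(7, 1): LHS = 512, RHS = 344 → counterexample
(0, 5): LHS = 125, RHS = 125 → satisfies claim
(4, 0): LHS = 64, RHS = 64 → satisfies claim
(1, 0): LHS = 1, RHS = 1 → satisfies claim
(5, 6): LHS = 1331, RHS = 341 → counterexample

That makes 3 counterexamples.

Answer: 3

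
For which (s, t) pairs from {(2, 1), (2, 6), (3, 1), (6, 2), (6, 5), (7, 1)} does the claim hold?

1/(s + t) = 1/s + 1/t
Testing each pair:
(2, 1): LHS = 1/3, RHS = 3/2 → fails
(2, 6): LHS = 1/8, RHS = 2/3 → fails
(3, 1): LHS = 1/4, RHS = 4/3 → fails
(6, 2): LHS = 1/8, RHS = 2/3 → fails
(6, 5): LHS = 1/11, RHS = 11/30 → fails
(7, 1): LHS = 1/8, RHS = 8/7 → fails

No pair satisfies the claim.

Answer: None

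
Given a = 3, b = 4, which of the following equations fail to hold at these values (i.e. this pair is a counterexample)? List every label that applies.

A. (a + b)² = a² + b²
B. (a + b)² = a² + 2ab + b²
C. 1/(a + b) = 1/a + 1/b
Evaluating each claim at the given values:
A. LHS = 49, RHS = 25 → fails here (LHS ≠ RHS)
B. LHS = 49, RHS = 49 → holds here (LHS = RHS)
C. LHS = 1/7, RHS = 7/12 → fails here (LHS ≠ RHS)

Answer: A, C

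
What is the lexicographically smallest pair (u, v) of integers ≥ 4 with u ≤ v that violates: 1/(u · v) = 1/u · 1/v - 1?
Substituting (4, 4) into the claim:
LHS = 1/(4 · 4) = 1/16
RHS = 1/4 · 1/4 - 1 = -15/16

Since LHS ≠ RHS, this pair disproves the claim, and no lexicographically smaller pair (u ≤ v, integers ≥ 4) does.

For instance (10, 11) is also a counterexample (LHS = 1/110, RHS = -109/110), but it's lexicographically larger.

Answer: (u, v) = (4, 4)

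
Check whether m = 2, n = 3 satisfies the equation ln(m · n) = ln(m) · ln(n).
Fails

Substituting m = 2, n = 3:

LHS = ln(2 · 3) = ln(6) ≈ 1.792
RHS = ln(2) · ln(3) ≈ 0.7615

LHS ≠ RHS, so the equation does not hold at this point.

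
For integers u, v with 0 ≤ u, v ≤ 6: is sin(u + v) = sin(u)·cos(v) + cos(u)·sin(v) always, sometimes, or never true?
The identity holds for every pair in the range. For instance at (u, v) = (0, 2): both sides equal sin(2) ≈ 0.9093.

Answer: Always true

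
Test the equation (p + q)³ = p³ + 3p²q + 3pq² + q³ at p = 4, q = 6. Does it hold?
Substituting p = 4, q = 6:

LHS = (4 + 6)³ = 1000
RHS = 4³ + 3·4²·6 + 3·4·6² + 6³ = 1000

LHS = RHS, so the equation holds at this point.

Answer: Holds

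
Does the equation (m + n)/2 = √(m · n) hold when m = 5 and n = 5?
Holds

Substituting m = 5, n = 5:

LHS = (5 + 5)/2 = 5
RHS = √(5 · 5) = 5

LHS = RHS, so the equation holds at this point.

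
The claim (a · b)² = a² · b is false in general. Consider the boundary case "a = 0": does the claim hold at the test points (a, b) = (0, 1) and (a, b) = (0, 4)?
At (0, 1): LHS = 0, RHS = 0 → equal
At (0, 4): LHS = 0, RHS = 0 → equal

So the claim does hold at both of these boundary points, even though it is not an identity.

Answer: Yes, holds at both test points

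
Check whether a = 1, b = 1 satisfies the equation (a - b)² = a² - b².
Holds

Substituting a = 1, b = 1:

LHS = (1 - 1)² = 0
RHS = 1² - 1² = 0

LHS = RHS, so the equation holds at this point.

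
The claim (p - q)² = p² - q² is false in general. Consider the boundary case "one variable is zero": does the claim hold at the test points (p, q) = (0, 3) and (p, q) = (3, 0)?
Only at (3, 0)

At (0, 3): LHS = 9 ≠ RHS = -9
At (3, 0): LHS = 9, RHS = 9 → equal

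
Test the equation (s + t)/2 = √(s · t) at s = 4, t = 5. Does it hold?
Fails

Substituting s = 4, t = 5:

LHS = (4 + 5)/2 = 9/2
RHS = √(4 · 5) = 2·√(5) ≈ 4.472

LHS ≠ RHS, so the equation does not hold at this point.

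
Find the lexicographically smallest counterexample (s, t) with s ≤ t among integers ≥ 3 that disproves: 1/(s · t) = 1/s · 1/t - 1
Substituting (3, 3) into the claim:
LHS = 1/(3 · 3) = 1/9
RHS = 1/3 · 1/3 - 1 = -8/9

Since LHS ≠ RHS, this pair disproves the claim, and no lexicographically smaller pair (s ≤ t, integers ≥ 3) does.

For instance (5, 8) is also a counterexample (LHS = 1/40, RHS = -39/40), but it's lexicographically larger.

Answer: (s, t) = (3, 3)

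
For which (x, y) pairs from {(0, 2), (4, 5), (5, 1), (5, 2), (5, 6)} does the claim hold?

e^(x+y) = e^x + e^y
Testing each pair:
(0, 2): LHS = e^2 ≈ 7.389, RHS = 1 + e^2 ≈ 8.389 → fails
(4, 5): LHS = e^9 ≈ 8103, RHS = e^4 + e^5 ≈ 203 → fails
(5, 1): LHS = e^6 ≈ 403.4, RHS = e + e^5 ≈ 151.1 → fails
(5, 2): LHS = e^7 ≈ 1097, RHS = e^2 + e^5 ≈ 155.8 → fails
(5, 6): LHS = e^11 ≈ 59874.1, RHS = e^5 + e^6 ≈ 551.8 → fails

No pair satisfies the claim.

Answer: None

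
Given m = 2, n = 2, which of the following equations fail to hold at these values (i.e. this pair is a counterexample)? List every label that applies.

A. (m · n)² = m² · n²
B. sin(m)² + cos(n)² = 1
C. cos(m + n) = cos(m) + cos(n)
C

Evaluating each claim at the given values:
A. LHS = 16, RHS = 16 → holds here (LHS = RHS)
B. LHS = cos(2)² + sin(2)² = 1, RHS = 1 → holds here (LHS = RHS)
C. LHS = cos(4) ≈ -0.6536, RHS = 2·cos(2) ≈ -0.8323 → fails here (LHS ≠ RHS)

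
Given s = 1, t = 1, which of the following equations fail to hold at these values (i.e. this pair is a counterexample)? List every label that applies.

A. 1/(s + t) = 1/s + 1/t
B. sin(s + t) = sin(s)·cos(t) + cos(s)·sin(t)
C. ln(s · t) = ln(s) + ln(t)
Evaluating each claim at the given values:
A. LHS = 1/2, RHS = 2 → fails here (LHS ≠ RHS)
B. LHS = sin(2) ≈ 0.9093, RHS = 2·sin(1)·cos(1) ≈ 0.9093 → holds here (LHS = RHS)
C. LHS = 0, RHS = 0 → holds here (LHS = RHS)

Answer: A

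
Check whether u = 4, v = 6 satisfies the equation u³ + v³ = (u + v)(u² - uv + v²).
Substituting u = 4, v = 6:

LHS = 4³ + 6³ = 280
RHS = (4 + 6)(4² - 4·6 + 6²) = 280

LHS = RHS, so the equation holds at this point.

Answer: Holds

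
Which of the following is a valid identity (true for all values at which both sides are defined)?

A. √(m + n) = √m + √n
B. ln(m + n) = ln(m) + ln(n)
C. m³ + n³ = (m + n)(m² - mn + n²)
A: fails at (3, 4) — LHS = √(7) ≈ 2.646, RHS = √(3) + 2 ≈ 3.732.
B: fails at (3, 5) — LHS = ln(8) ≈ 2.079, RHS = ln(3) + ln(5) ≈ 2.708.
C: holds — e.g. at (2, 5), both sides equal 133.

Answer: C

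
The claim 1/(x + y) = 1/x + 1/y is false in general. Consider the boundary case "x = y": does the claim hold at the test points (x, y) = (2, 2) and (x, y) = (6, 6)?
At (2, 2): LHS = 1/4 ≠ RHS = 1
At (6, 6): LHS = 1/12 ≠ RHS = 1/3

Answer: No, fails at both test points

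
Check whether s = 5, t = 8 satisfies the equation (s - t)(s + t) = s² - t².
Holds

Substituting s = 5, t = 8:

LHS = (5 - 8)(5 + 8) = -39
RHS = 5² - 8² = -39

LHS = RHS, so the equation holds at this point.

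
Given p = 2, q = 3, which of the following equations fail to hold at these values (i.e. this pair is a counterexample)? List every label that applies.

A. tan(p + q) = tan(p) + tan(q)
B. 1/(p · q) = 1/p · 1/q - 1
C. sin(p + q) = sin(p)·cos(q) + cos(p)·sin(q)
Evaluating each claim at the given values:
A. LHS = tan(5) ≈ -3.381, RHS = tan(2) + tan(3) ≈ -2.328 → fails here (LHS ≠ RHS)
B. LHS = 1/6, RHS = -5/6 → fails here (LHS ≠ RHS)
C. LHS = sin(5) ≈ -0.9589, RHS = sin(2)·cos(3) + sin(3)·cos(2) ≈ -0.9589 → holds here (LHS = RHS)

Answer: A, B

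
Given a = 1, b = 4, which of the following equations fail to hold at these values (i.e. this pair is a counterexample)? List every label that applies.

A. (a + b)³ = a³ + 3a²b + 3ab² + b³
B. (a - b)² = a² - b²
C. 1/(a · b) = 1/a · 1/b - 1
B, C

Evaluating each claim at the given values:
A. LHS = 125, RHS = 125 → holds here (LHS = RHS)
B. LHS = 9, RHS = -15 → fails here (LHS ≠ RHS)
C. LHS = 1/4, RHS = -3/4 → fails here (LHS ≠ RHS)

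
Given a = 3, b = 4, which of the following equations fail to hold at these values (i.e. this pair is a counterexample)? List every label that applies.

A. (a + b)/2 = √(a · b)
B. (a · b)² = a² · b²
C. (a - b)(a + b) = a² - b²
Evaluating each claim at the given values:
A. LHS = 7/2, RHS = 2·√(3) ≈ 3.464 → fails here (LHS ≠ RHS)
B. LHS = 144, RHS = 144 → holds here (LHS = RHS)
C. LHS = -7, RHS = -7 → holds here (LHS = RHS)

Answer: A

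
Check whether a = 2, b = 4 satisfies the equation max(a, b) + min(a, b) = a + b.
Substituting a = 2, b = 4:

LHS = max(2, 4) + min(2, 4) = 6
RHS = 2 + 4 = 6

LHS = RHS, so the equation holds at this point.

Answer: Holds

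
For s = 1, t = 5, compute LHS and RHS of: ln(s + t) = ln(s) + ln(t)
LHS = ln(1 + 5) = ln(6) ≈ 1.792
RHS = ln(1) + ln(5) = ln(5) ≈ 1.609

LHS ≠ RHS (they differ by about 0.1823), so the equation does not hold here.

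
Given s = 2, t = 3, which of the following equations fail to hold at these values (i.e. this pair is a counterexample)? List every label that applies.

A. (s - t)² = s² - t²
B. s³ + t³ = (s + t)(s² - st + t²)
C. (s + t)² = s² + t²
A, C

Evaluating each claim at the given values:
A. LHS = 1, RHS = -5 → fails here (LHS ≠ RHS)
B. LHS = 35, RHS = 35 → holds here (LHS = RHS)
C. LHS = 25, RHS = 13 → fails here (LHS ≠ RHS)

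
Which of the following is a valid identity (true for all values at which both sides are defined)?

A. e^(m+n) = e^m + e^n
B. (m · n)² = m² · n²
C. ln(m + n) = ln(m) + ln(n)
A: fails at (5, 8) — LHS = e^13 ≈ 442413.4, RHS = e^5 + e^8 ≈ 3129.
B: holds — e.g. at (1, 4), both sides equal 16.
C: fails at (1, 3) — LHS = ln(4) ≈ 1.386, RHS = ln(3) ≈ 1.099.

Answer: B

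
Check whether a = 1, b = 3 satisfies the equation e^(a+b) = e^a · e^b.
Substituting a = 1, b = 3:

LHS = e^(1+3) = e^4 ≈ 54.6
RHS = e^1 · e^3 = e^4 ≈ 54.6

LHS = RHS, so the equation holds at this point.

Answer: Holds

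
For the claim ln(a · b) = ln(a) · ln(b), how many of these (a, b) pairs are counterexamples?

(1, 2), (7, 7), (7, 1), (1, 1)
Testing each pair:
(1, 2): LHS = ln(2) ≈ 0.6931, RHS = 0 → counterexample
(7, 7): LHS = ln(49) ≈ 3.892, RHS = ln(7)² ≈ 3.787 → counterexample
(7, 1): LHS = ln(7) ≈ 1.946, RHS = 0 → counterexample
(1, 1): LHS = 0, RHS = 0 → satisfies claim

That makes 3 counterexamples.

Answer: 3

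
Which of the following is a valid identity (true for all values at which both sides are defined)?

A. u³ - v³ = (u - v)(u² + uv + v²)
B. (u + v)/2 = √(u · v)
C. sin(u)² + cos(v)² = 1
A: holds — e.g. at (4, 6), both sides equal -152.
B: fails at (3, 5) — LHS = 4, RHS = √(15) ≈ 3.873.
C: fails at (0, 1) — LHS = cos(1)² ≈ 0.2919, RHS = 1.

Answer: A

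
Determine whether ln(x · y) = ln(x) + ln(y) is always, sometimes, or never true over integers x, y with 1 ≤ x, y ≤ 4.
The identity holds for every pair in the range. For instance at (x, y) = (3, 4): both sides equal ln(12) ≈ 2.485.

Answer: Always true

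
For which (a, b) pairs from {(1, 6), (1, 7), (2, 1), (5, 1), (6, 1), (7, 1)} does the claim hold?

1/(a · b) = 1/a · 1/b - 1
Testing each pair:
(1, 6): LHS = 1/6, RHS = -5/6 → fails
(1, 7): LHS = 1/7, RHS = -6/7 → fails
(2, 1): LHS = 1/2, RHS = -1/2 → fails
(5, 1): LHS = 1/5, RHS = -4/5 → fails
(6, 1): LHS = 1/6, RHS = -5/6 → fails
(7, 1): LHS = 1/7, RHS = -6/7 → fails

No pair satisfies the claim.

Answer: None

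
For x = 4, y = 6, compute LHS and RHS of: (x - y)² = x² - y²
LHS = (4 - 6)² = 4
RHS = 4² - 6² = -20

LHS ≠ RHS, so the equation does not hold here.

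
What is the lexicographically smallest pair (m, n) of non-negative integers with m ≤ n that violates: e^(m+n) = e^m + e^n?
(m, n) = (0, 0)

Substituting (0, 0) into the claim:
LHS = e^(0+0) = 1
RHS = e^0 + e^0 = 2

Since LHS ≠ RHS, this pair disproves the claim, and no lexicographically smaller pair (m ≤ n, non-negative integers) does.

For instance (1, 7) is also a counterexample (LHS = e^8 ≈ 2981, RHS = e + e^7 ≈ 1099), but it's lexicographically larger.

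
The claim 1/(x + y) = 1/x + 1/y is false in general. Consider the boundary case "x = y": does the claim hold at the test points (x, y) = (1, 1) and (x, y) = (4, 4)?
At (1, 1): LHS = 1/2 ≠ RHS = 2
At (4, 4): LHS = 1/8 ≠ RHS = 1/2

Answer: No, fails at both test points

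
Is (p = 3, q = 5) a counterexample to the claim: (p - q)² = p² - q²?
Yes

Substituting p = 3, q = 5:
LHS = (3 - 5)² = 4
RHS = 3² - 5² = -16

Since LHS ≠ RHS, this pair disproves the claim.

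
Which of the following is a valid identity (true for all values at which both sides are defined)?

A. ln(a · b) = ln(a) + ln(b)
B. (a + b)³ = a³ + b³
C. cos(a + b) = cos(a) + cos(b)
A: holds — e.g. at (3, 5), both sides equal ln(15) ≈ 2.708.
B: fails at (1, 3) — LHS = 64, RHS = 28.
C: fails at (1, 4) — LHS = cos(5) ≈ 0.2837, RHS = cos(4) + cos(1) ≈ -0.1133.

Answer: A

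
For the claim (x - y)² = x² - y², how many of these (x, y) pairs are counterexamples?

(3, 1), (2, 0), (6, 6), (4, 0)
Testing each pair:
(3, 1): LHS = 4, RHS = 8 → counterexample
(2, 0): LHS = 4, RHS = 4 → satisfies claim
(6, 6): LHS = 0, RHS = 0 → satisfies claim
(4, 0): LHS = 16, RHS = 16 → satisfies claim

That makes 1 counterexample.

Answer: 1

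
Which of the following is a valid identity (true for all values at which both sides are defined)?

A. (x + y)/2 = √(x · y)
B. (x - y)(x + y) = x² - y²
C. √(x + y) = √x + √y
B

A: fails at (4, 5) — LHS = 9/2, RHS = 2·√(5) ≈ 4.472.
B: holds — e.g. at (4, 5), both sides equal -9.
C: fails at (5, 5) — LHS = √(10) ≈ 3.162, RHS = 2·√(5) ≈ 4.472.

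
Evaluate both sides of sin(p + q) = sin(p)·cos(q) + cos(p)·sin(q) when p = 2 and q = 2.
LHS = sin(2 + 2) = sin(4) ≈ -0.7568
RHS = sin(2)·cos(2) + cos(2)·sin(2) = 2·sin(2)·cos(2) ≈ -0.7568

LHS = RHS: the two sides agree.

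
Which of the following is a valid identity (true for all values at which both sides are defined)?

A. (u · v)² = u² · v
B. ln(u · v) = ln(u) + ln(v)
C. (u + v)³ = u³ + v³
B

A: fails at (1, 4) — LHS = 16, RHS = 4.
B: holds — e.g. at (5, 8), both sides equal ln(40) ≈ 3.689.
C: fails at (4, 6) — LHS = 1000, RHS = 280.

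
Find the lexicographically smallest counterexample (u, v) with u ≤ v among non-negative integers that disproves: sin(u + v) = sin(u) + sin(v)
(u, v) = (1, 1)

At (0, 2): both sides equal sin(2) ≈ 0.9093, so it holds there.

Substituting (1, 1) into the claim:
LHS = sin(1 + 1) = sin(2) ≈ 0.9093
RHS = sin(1) + sin(1) = 2·sin(1) ≈ 1.683

Since LHS ≠ RHS, this pair disproves the claim, and no lexicographically smaller pair (u ≤ v, non-negative integers) does.

For instance (2, 5) is also a counterexample (LHS = sin(7) ≈ 0.657, RHS = sin(5) + sin(2) ≈ -0.04963), but it's lexicographically larger.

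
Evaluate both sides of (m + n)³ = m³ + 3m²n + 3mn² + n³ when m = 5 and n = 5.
LHS = (5 + 5)³ = 1000
RHS = 5³ + 3·5²·5 + 3·5·5² + 5³ = 1000

LHS = RHS: the two sides agree.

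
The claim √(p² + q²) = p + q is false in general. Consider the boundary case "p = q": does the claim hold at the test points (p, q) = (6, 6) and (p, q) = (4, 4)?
No, fails at both test points

At (6, 6): LHS = 6·√(2) ≈ 8.485 ≠ RHS = 12
At (4, 4): LHS = 4·√(2) ≈ 5.657 ≠ RHS = 8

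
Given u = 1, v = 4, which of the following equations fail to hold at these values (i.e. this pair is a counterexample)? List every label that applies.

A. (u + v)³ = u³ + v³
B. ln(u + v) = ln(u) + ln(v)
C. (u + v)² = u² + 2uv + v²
Evaluating each claim at the given values:
A. LHS = 125, RHS = 65 → fails here (LHS ≠ RHS)
B. LHS = ln(5) ≈ 1.609, RHS = ln(4) ≈ 1.386 → fails here (LHS ≠ RHS)
C. LHS = 25, RHS = 25 → holds here (LHS = RHS)

Answer: A, B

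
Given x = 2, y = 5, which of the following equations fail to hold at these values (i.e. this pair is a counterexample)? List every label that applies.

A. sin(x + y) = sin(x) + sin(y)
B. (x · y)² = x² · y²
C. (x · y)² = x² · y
A, C

Evaluating each claim at the given values:
A. LHS = sin(7) ≈ 0.657, RHS = sin(5) + sin(2) ≈ -0.04963 → fails here (LHS ≠ RHS)
B. LHS = 100, RHS = 100 → holds here (LHS = RHS)
C. LHS = 100, RHS = 20 → fails here (LHS ≠ RHS)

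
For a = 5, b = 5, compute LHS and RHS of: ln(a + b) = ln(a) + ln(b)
LHS = ln(5 + 5) = ln(10) ≈ 2.303
RHS = ln(5) + ln(5) = 2·ln(5) ≈ 3.219

LHS ≠ RHS (they differ by about 0.9163), so the equation does not hold here.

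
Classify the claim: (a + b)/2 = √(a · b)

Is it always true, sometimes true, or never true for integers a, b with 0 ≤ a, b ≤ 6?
Sometimes true

It holds at (a, b) = (4, 4) (both sides equal 4), but fails at (a, b) = (1, 4) (LHS = 5/2, RHS = 2).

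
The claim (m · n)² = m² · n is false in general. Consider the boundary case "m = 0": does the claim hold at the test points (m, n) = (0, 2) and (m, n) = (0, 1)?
Yes, holds at both test points

At (0, 2): LHS = 0, RHS = 0 → equal
At (0, 1): LHS = 0, RHS = 0 → equal

So the claim does hold at both of these boundary points, even though it is not an identity.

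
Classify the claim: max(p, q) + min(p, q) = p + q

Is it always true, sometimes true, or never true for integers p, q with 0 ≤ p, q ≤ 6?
Always true

The identity holds for every pair in the range. For instance at (p, q) = (4, 4): both sides equal 8.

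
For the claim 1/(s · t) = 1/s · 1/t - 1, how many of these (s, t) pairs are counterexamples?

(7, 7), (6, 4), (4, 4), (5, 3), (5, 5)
5

Testing each pair:
(7, 7): LHS = 1/49, RHS = -48/49 → counterexample
(6, 4): LHS = 1/24, RHS = -23/24 → counterexample
(4, 4): LHS = 1/16, RHS = -15/16 → counterexample
(5, 3): LHS = 1/15, RHS = -14/15 → counterexample
(5, 5): LHS = 1/25, RHS = -24/25 → counterexample

That makes 5 counterexamples.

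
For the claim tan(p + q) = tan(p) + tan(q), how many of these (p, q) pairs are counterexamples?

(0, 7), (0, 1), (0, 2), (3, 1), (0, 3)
1

Testing each pair:
(0, 7): LHS = tan(7) ≈ 0.8714, RHS = tan(7) ≈ 0.8714 → satisfies claim
(0, 1): LHS = tan(1) ≈ 1.557, RHS = tan(1) ≈ 1.557 → satisfies claim
(0, 2): LHS = tan(2) ≈ -2.185, RHS = tan(2) ≈ -2.185 → satisfies claim
(3, 1): LHS = tan(4) ≈ 1.158, RHS = tan(3) + tan(1) ≈ 1.415 → counterexample
(0, 3): LHS = tan(3) ≈ -0.1425, RHS = tan(3) ≈ -0.1425 → satisfies claim

That makes 1 counterexample.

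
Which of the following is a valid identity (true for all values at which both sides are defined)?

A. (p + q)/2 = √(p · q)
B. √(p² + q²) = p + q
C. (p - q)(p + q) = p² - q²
A: fails at (6, 7) — LHS = 13/2, RHS = √(42) ≈ 6.481.
B: fails at (1, 1) — LHS = √(2) ≈ 1.414, RHS = 2.
C: holds — e.g. at (2, 5), both sides equal -21.

Answer: C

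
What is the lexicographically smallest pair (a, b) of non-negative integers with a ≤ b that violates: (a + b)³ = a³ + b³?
At (0, 3): both sides equal 27, so it holds there.
At (0, 4): both sides equal 64, so it holds there.

Substituting (1, 1) into the claim:
LHS = (1 + 1)³ = 8
RHS = 1³ + 1³ = 2

Since LHS ≠ RHS, this pair disproves the claim, and no lexicographically smaller pair (a ≤ b, non-negative integers) does.

For instance (5, 5) is also a counterexample (LHS = 1000, RHS = 250), but it's lexicographically larger.

Answer: (a, b) = (1, 1)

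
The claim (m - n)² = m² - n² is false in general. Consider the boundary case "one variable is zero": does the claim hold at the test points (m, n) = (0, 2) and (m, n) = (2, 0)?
Only at (2, 0)

At (0, 2): LHS = 4 ≠ RHS = -4
At (2, 0): LHS = 4, RHS = 4 → equal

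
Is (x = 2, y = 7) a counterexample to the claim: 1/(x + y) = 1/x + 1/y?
Substituting x = 2, y = 7:
LHS = 1/(2 + 7) = 1/9
RHS = 1/2 + 1/7 = 9/14

Since LHS ≠ RHS, this pair disproves the claim.

Answer: Yes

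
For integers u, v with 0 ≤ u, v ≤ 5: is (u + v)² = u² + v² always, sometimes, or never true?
It holds at (u, v) = (4, 0) (both sides equal 16), but fails at (u, v) = (4, 1) (LHS = 25, RHS = 17).

Answer: Sometimes true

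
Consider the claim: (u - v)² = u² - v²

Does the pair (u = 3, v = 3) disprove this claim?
No

Substituting u = 3, v = 3:
LHS = (3 - 3)² = 0
RHS = 3² - 3² = 0

The sides agree, so this pair does not disprove the claim.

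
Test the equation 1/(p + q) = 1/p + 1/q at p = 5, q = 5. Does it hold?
Fails

Substituting p = 5, q = 5:

LHS = 1/(5 + 5) = 1/10
RHS = 1/5 + 1/5 = 2/5

LHS ≠ RHS, so the equation does not hold at this point.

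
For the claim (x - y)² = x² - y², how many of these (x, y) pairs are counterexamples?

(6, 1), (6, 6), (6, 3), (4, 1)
Testing each pair:
(6, 1): LHS = 25, RHS = 35 → counterexample
(6, 6): LHS = 0, RHS = 0 → satisfies claim
(6, 3): LHS = 9, RHS = 27 → counterexample
(4, 1): LHS = 9, RHS = 15 → counterexample

That makes 3 counterexamples.

Answer: 3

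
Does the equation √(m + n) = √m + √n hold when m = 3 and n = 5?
Substituting m = 3, n = 5:

LHS = √(3 + 5) = 2·√(2) ≈ 2.828
RHS = √3 + √5 = √(3) + √(5) ≈ 3.968

LHS ≠ RHS, so the equation does not hold at this point.

Answer: Fails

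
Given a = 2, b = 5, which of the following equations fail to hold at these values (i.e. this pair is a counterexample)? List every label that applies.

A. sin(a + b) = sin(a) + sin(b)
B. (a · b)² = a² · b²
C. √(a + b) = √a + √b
Evaluating each claim at the given values:
A. LHS = sin(7) ≈ 0.657, RHS = sin(5) + sin(2) ≈ -0.04963 → fails here (LHS ≠ RHS)
B. LHS = 100, RHS = 100 → holds here (LHS = RHS)
C. LHS = √(7) ≈ 2.646, RHS = √(2) + √(5) ≈ 3.65 → fails here (LHS ≠ RHS)

Answer: A, C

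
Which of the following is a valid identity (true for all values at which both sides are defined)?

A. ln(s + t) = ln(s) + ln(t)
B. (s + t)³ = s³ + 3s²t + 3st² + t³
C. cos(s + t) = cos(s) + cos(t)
A: fails at (1, 4) — LHS = ln(5) ≈ 1.609, RHS = ln(4) ≈ 1.386.
B: holds — e.g. at (0, 1), both sides equal 1.
C: fails at (1, 2) — LHS = cos(3) ≈ -0.99, RHS = cos(2) + cos(1) ≈ 0.1242.

Answer: B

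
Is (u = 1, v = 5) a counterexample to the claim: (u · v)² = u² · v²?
No

Substituting u = 1, v = 5:
LHS = (1 · 5)² = 25
RHS = 1² · 5² = 25

The sides agree, so this pair does not disprove the claim.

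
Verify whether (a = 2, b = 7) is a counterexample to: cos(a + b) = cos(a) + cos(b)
Substituting a = 2, b = 7:
LHS = cos(2 + 7) = cos(9) ≈ -0.9111
RHS = cos(2) + cos(7) ≈ 0.3378

Since LHS ≠ RHS, this pair disproves the claim.

Answer: Yes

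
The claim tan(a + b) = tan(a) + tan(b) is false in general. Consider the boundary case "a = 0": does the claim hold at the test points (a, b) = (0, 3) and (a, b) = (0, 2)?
Yes, holds at both test points

At (0, 3): LHS = tan(3) ≈ -0.1425, RHS = tan(3) ≈ -0.1425 → equal
At (0, 2): LHS = tan(2) ≈ -2.185, RHS = tan(2) ≈ -2.185 → equal

So the claim does hold at both of these boundary points, even though it is not an identity.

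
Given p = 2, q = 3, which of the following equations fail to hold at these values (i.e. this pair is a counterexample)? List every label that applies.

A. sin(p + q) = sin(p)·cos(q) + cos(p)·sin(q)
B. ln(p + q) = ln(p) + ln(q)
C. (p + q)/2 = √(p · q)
Evaluating each claim at the given values:
A. LHS = sin(5) ≈ -0.9589, RHS = sin(2)·cos(3) + sin(3)·cos(2) ≈ -0.9589 → holds here (LHS = RHS)
B. LHS = ln(5) ≈ 1.609, RHS = ln(2) + ln(3) ≈ 1.792 → fails here (LHS ≠ RHS)
C. LHS = 5/2, RHS = √(6) ≈ 2.449 → fails here (LHS ≠ RHS)

Answer: B, C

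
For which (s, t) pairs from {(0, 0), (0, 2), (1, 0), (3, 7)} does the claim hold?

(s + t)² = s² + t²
Testing each pair:
(0, 0): LHS = 0, RHS = 0 → holds
(0, 2): LHS = 4, RHS = 4 → holds
(1, 0): LHS = 1, RHS = 1 → holds
(3, 7): LHS = 100, RHS = 58 → fails

3 of 4 pairs satisfy the claim.

Answer: (0, 0), (0, 2), (1, 0)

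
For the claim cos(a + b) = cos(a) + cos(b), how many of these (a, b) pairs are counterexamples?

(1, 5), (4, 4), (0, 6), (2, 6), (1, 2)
5

Testing each pair:
(1, 5): LHS = cos(6) ≈ 0.9602, RHS = cos(5) + cos(1) ≈ 0.824 → counterexample
(4, 4): LHS = cos(8) ≈ -0.1455, RHS = 2·cos(4) ≈ -1.307 → counterexample
(0, 6): LHS = cos(6) ≈ 0.9602, RHS = cos(6) + 1 ≈ 1.96 → counterexample
(2, 6): LHS = cos(8) ≈ -0.1455, RHS = cos(2) + cos(6) ≈ 0.544 → counterexample
(1, 2): LHS = cos(3) ≈ -0.99, RHS = cos(2) + cos(1) ≈ 0.1242 → counterexample

That makes 5 counterexamples.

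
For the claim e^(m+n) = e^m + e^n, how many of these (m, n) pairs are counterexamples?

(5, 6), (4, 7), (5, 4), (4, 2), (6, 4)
Testing each pair:
(5, 6): LHS = e^11 ≈ 59874.1, RHS = e^5 + e^6 ≈ 551.8 → counterexample
(4, 7): LHS = e^11 ≈ 59874.1, RHS = e^4 + e^7 ≈ 1151 → counterexample
(5, 4): LHS = e^9 ≈ 8103, RHS = e^4 + e^5 ≈ 203 → counterexample
(4, 2): LHS = e^6 ≈ 403.4, RHS = e^2 + e^4 ≈ 61.99 → counterexample
(6, 4): LHS = e^10 ≈ 22026.5, RHS = e^4 + e^6 ≈ 458 → counterexample

That makes 5 counterexamples.

Answer: 5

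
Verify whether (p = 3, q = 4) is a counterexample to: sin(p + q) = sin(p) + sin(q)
Substituting p = 3, q = 4:
LHS = sin(3 + 4) = sin(7) ≈ 0.657
RHS = sin(3) + sin(4) ≈ -0.6157

Since LHS ≠ RHS, this pair disproves the claim.

Answer: Yes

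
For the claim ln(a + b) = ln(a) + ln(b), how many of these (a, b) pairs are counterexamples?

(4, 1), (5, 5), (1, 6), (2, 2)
Testing each pair:
(4, 1): LHS = ln(5) ≈ 1.609, RHS = ln(4) ≈ 1.386 → counterexample
(5, 5): LHS = ln(10) ≈ 2.303, RHS = 2·ln(5) ≈ 3.219 → counterexample
(1, 6): LHS = ln(7) ≈ 1.946, RHS = ln(6) ≈ 1.792 → counterexample
(2, 2): LHS = ln(4) ≈ 1.386, RHS = 2·ln(2) ≈ 1.386 → satisfies claim

That makes 3 counterexamples.

Answer: 3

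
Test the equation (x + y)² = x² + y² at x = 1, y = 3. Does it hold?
Substituting x = 1, y = 3:

LHS = (1 + 3)² = 16
RHS = 1² + 3² = 10

LHS ≠ RHS, so the equation does not hold at this point.

Answer: Fails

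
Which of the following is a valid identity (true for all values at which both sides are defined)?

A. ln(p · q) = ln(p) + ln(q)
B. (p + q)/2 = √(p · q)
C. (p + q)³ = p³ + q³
A: holds — e.g. at (1, 2), both sides equal ln(2) ≈ 0.6931.
B: fails at (4, 6) — LHS = 5, RHS = 2·√(6) ≈ 4.899.
C: fails at (5, 8) — LHS = 2197, RHS = 637.

Answer: A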